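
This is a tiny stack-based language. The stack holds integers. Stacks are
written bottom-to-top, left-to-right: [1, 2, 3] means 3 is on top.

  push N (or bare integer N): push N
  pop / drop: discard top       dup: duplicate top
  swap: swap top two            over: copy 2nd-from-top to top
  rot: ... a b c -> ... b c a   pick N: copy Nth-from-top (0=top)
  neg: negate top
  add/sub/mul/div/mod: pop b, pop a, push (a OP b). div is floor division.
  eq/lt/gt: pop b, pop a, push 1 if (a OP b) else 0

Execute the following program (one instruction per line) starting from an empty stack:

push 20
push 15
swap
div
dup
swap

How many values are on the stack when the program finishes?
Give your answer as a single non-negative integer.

Answer: 2

Derivation:
After 'push 20': stack = [20] (depth 1)
After 'push 15': stack = [20, 15] (depth 2)
After 'swap': stack = [15, 20] (depth 2)
After 'div': stack = [0] (depth 1)
After 'dup': stack = [0, 0] (depth 2)
After 'swap': stack = [0, 0] (depth 2)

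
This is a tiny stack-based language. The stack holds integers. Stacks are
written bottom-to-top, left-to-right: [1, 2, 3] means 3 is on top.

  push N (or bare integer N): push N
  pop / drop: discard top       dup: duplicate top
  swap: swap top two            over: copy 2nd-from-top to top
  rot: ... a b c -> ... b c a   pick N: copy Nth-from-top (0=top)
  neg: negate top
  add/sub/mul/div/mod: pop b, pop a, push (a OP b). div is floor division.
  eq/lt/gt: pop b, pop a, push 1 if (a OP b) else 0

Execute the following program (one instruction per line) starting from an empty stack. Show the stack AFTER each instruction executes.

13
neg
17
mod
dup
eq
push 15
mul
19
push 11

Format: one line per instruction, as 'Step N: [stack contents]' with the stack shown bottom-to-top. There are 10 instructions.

Step 1: [13]
Step 2: [-13]
Step 3: [-13, 17]
Step 4: [4]
Step 5: [4, 4]
Step 6: [1]
Step 7: [1, 15]
Step 8: [15]
Step 9: [15, 19]
Step 10: [15, 19, 11]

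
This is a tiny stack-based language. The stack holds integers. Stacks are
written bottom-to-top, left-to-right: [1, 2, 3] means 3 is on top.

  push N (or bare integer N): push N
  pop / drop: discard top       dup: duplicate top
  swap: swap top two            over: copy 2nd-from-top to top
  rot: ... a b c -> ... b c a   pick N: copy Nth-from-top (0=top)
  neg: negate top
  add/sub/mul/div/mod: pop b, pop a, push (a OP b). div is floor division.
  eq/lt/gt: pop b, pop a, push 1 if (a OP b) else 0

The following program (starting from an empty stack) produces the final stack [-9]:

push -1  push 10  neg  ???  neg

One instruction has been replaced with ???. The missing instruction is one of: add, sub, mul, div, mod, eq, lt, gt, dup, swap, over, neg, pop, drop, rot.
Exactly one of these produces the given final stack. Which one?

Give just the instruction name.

Stack before ???: [-1, -10]
Stack after ???:  [9]
The instruction that transforms [-1, -10] -> [9] is: sub

Answer: sub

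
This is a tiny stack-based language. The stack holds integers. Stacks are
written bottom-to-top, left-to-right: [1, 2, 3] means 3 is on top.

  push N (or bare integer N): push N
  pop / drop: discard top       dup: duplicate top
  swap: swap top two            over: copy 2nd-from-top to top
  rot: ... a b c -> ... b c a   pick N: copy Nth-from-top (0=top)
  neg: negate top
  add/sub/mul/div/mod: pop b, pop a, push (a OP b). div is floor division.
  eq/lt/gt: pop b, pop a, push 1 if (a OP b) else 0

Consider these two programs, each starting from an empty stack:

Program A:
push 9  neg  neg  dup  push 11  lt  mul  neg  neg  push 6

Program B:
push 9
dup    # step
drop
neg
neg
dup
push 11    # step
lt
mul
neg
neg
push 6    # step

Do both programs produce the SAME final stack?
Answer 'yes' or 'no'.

Answer: yes

Derivation:
Program A trace:
  After 'push 9': [9]
  After 'neg': [-9]
  After 'neg': [9]
  After 'dup': [9, 9]
  After 'push 11': [9, 9, 11]
  After 'lt': [9, 1]
  After 'mul': [9]
  After 'neg': [-9]
  After 'neg': [9]
  After 'push 6': [9, 6]
Program A final stack: [9, 6]

Program B trace:
  After 'push 9': [9]
  After 'dup': [9, 9]
  After 'drop': [9]
  After 'neg': [-9]
  After 'neg': [9]
  After 'dup': [9, 9]
  After 'push 11': [9, 9, 11]
  After 'lt': [9, 1]
  After 'mul': [9]
  After 'neg': [-9]
  After 'neg': [9]
  After 'push 6': [9, 6]
Program B final stack: [9, 6]
Same: yes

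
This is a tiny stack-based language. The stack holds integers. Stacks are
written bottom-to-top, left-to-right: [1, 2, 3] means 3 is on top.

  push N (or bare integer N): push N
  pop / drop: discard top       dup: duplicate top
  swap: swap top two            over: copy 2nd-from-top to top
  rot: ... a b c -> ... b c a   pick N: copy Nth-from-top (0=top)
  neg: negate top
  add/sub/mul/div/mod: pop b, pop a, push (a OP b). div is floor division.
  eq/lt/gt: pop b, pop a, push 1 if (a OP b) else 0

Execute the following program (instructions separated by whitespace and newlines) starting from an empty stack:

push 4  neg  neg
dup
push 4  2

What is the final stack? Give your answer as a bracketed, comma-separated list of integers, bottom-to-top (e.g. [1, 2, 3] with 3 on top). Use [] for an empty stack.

After 'push 4': [4]
After 'neg': [-4]
After 'neg': [4]
After 'dup': [4, 4]
After 'push 4': [4, 4, 4]
After 'push 2': [4, 4, 4, 2]

Answer: [4, 4, 4, 2]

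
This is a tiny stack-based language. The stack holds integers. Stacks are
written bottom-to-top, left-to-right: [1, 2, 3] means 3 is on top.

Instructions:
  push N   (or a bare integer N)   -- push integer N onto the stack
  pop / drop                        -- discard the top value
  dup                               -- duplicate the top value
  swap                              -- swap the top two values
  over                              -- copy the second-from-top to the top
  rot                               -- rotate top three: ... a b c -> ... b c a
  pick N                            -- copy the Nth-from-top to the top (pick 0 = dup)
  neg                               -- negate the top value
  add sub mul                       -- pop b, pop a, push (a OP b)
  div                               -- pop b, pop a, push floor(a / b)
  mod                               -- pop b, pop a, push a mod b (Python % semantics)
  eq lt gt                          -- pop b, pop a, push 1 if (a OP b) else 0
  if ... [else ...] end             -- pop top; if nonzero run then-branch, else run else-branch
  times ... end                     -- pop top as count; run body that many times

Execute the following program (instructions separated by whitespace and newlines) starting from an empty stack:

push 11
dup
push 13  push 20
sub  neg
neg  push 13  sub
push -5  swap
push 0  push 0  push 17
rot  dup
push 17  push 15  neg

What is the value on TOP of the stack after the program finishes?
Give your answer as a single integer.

Answer: -15

Derivation:
After 'push 11': [11]
After 'dup': [11, 11]
After 'push 13': [11, 11, 13]
After 'push 20': [11, 11, 13, 20]
After 'sub': [11, 11, -7]
After 'neg': [11, 11, 7]
After 'neg': [11, 11, -7]
After 'push 13': [11, 11, -7, 13]
After 'sub': [11, 11, -20]
After 'push -5': [11, 11, -20, -5]
After 'swap': [11, 11, -5, -20]
After 'push 0': [11, 11, -5, -20, 0]
After 'push 0': [11, 11, -5, -20, 0, 0]
After 'push 17': [11, 11, -5, -20, 0, 0, 17]
After 'rot': [11, 11, -5, -20, 0, 17, 0]
After 'dup': [11, 11, -5, -20, 0, 17, 0, 0]
After 'push 17': [11, 11, -5, -20, 0, 17, 0, 0, 17]
After 'push 15': [11, 11, -5, -20, 0, 17, 0, 0, 17, 15]
After 'neg': [11, 11, -5, -20, 0, 17, 0, 0, 17, -15]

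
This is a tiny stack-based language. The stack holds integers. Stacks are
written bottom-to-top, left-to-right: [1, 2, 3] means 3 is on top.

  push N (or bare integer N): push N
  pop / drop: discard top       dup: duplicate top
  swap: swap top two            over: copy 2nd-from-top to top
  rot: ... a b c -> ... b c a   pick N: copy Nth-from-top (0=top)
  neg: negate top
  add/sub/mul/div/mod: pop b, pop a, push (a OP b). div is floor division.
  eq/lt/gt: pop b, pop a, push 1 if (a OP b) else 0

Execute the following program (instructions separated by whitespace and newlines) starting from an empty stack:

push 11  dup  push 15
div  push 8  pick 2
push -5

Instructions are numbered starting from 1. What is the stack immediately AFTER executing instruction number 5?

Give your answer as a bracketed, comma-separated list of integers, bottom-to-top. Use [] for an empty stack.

Answer: [11, 0, 8]

Derivation:
Step 1 ('push 11'): [11]
Step 2 ('dup'): [11, 11]
Step 3 ('push 15'): [11, 11, 15]
Step 4 ('div'): [11, 0]
Step 5 ('push 8'): [11, 0, 8]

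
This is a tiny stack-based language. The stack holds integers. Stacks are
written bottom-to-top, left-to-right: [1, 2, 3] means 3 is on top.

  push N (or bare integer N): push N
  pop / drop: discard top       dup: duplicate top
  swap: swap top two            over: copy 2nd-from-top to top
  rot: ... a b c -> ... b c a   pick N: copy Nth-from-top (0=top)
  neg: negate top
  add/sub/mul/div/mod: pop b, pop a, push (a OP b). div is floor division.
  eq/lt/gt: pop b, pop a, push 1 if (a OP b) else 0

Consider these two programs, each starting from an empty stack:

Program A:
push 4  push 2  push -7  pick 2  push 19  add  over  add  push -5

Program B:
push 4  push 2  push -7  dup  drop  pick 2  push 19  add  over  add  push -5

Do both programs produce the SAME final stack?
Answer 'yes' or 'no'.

Answer: yes

Derivation:
Program A trace:
  After 'push 4': [4]
  After 'push 2': [4, 2]
  After 'push -7': [4, 2, -7]
  After 'pick 2': [4, 2, -7, 4]
  After 'push 19': [4, 2, -7, 4, 19]
  After 'add': [4, 2, -7, 23]
  After 'over': [4, 2, -7, 23, -7]
  After 'add': [4, 2, -7, 16]
  After 'push -5': [4, 2, -7, 16, -5]
Program A final stack: [4, 2, -7, 16, -5]

Program B trace:
  After 'push 4': [4]
  After 'push 2': [4, 2]
  After 'push -7': [4, 2, -7]
  After 'dup': [4, 2, -7, -7]
  After 'drop': [4, 2, -7]
  After 'pick 2': [4, 2, -7, 4]
  After 'push 19': [4, 2, -7, 4, 19]
  After 'add': [4, 2, -7, 23]
  After 'over': [4, 2, -7, 23, -7]
  After 'add': [4, 2, -7, 16]
  After 'push -5': [4, 2, -7, 16, -5]
Program B final stack: [4, 2, -7, 16, -5]
Same: yes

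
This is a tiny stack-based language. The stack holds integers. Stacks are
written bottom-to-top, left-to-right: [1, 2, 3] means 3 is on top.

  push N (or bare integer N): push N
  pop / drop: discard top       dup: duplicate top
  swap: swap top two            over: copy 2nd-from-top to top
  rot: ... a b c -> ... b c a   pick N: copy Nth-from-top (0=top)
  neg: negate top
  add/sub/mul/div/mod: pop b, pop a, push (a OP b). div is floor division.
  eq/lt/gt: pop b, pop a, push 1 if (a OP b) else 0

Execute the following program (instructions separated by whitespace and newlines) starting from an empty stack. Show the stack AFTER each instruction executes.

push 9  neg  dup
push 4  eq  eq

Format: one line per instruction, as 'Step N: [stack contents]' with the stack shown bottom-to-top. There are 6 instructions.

Step 1: [9]
Step 2: [-9]
Step 3: [-9, -9]
Step 4: [-9, -9, 4]
Step 5: [-9, 0]
Step 6: [0]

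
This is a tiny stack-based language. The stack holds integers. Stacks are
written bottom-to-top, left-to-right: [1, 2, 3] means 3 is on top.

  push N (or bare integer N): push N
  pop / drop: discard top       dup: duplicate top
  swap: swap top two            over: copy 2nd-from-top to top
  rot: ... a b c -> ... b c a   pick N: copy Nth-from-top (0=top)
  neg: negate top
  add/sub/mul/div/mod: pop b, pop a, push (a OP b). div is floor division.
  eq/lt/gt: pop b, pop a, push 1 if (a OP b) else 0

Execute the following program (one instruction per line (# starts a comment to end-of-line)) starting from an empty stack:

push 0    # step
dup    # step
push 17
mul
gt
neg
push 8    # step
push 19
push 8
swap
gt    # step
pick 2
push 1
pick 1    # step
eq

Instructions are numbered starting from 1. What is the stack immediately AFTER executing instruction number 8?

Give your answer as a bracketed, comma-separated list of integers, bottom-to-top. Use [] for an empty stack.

Step 1 ('push 0'): [0]
Step 2 ('dup'): [0, 0]
Step 3 ('push 17'): [0, 0, 17]
Step 4 ('mul'): [0, 0]
Step 5 ('gt'): [0]
Step 6 ('neg'): [0]
Step 7 ('push 8'): [0, 8]
Step 8 ('push 19'): [0, 8, 19]

Answer: [0, 8, 19]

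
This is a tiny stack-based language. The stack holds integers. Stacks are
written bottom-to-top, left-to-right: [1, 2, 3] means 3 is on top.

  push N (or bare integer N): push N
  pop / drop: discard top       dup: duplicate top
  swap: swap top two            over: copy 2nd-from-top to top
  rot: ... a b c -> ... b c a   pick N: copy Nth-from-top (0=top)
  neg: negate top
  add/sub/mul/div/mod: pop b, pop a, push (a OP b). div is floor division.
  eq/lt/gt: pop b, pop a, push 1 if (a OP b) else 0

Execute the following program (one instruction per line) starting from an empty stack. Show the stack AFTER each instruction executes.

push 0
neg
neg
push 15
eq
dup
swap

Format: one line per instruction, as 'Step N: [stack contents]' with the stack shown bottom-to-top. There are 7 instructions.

Step 1: [0]
Step 2: [0]
Step 3: [0]
Step 4: [0, 15]
Step 5: [0]
Step 6: [0, 0]
Step 7: [0, 0]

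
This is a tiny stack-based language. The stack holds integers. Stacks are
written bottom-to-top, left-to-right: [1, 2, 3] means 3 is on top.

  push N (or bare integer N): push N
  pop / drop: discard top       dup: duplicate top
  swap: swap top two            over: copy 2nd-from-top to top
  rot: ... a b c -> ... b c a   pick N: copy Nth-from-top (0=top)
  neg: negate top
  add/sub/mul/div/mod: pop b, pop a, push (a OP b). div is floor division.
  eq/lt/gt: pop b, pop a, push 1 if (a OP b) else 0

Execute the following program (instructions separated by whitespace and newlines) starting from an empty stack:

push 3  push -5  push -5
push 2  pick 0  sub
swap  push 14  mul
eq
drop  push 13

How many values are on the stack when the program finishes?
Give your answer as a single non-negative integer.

Answer: 3

Derivation:
After 'push 3': stack = [3] (depth 1)
After 'push -5': stack = [3, -5] (depth 2)
After 'push -5': stack = [3, -5, -5] (depth 3)
After 'push 2': stack = [3, -5, -5, 2] (depth 4)
After 'pick 0': stack = [3, -5, -5, 2, 2] (depth 5)
After 'sub': stack = [3, -5, -5, 0] (depth 4)
After 'swap': stack = [3, -5, 0, -5] (depth 4)
After 'push 14': stack = [3, -5, 0, -5, 14] (depth 5)
After 'mul': stack = [3, -5, 0, -70] (depth 4)
After 'eq': stack = [3, -5, 0] (depth 3)
After 'drop': stack = [3, -5] (depth 2)
After 'push 13': stack = [3, -5, 13] (depth 3)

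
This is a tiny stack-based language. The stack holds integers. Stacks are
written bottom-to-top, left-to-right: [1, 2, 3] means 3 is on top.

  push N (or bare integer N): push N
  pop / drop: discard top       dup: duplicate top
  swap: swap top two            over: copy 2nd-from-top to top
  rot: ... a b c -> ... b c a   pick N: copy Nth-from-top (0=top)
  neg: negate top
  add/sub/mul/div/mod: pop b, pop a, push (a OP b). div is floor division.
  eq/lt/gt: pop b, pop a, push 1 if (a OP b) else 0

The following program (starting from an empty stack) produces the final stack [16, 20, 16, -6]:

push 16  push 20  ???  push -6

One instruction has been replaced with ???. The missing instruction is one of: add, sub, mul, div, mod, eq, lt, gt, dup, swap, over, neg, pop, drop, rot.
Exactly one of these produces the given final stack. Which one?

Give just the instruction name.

Answer: over

Derivation:
Stack before ???: [16, 20]
Stack after ???:  [16, 20, 16]
The instruction that transforms [16, 20] -> [16, 20, 16] is: over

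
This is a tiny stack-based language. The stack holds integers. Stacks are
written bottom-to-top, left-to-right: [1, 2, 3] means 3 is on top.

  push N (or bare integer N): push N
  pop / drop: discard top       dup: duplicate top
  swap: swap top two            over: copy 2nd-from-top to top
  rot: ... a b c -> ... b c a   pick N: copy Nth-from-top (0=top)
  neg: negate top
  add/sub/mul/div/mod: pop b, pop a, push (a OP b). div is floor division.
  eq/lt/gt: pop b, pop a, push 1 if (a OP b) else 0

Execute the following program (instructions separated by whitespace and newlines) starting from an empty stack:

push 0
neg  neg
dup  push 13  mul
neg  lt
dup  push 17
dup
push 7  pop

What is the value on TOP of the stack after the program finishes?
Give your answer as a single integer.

After 'push 0': [0]
After 'neg': [0]
After 'neg': [0]
After 'dup': [0, 0]
After 'push 13': [0, 0, 13]
After 'mul': [0, 0]
After 'neg': [0, 0]
After 'lt': [0]
After 'dup': [0, 0]
After 'push 17': [0, 0, 17]
After 'dup': [0, 0, 17, 17]
After 'push 7': [0, 0, 17, 17, 7]
After 'pop': [0, 0, 17, 17]

Answer: 17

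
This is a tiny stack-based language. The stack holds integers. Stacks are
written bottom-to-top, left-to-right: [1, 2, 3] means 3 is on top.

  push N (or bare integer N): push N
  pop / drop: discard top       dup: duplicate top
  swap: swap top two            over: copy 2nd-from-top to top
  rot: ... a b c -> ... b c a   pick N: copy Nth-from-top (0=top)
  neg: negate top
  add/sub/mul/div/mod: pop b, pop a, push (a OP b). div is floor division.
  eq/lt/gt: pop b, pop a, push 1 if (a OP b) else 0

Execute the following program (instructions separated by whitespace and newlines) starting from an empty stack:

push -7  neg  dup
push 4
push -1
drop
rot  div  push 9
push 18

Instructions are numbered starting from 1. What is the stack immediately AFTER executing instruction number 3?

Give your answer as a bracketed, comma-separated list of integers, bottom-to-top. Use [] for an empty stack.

Answer: [7, 7]

Derivation:
Step 1 ('push -7'): [-7]
Step 2 ('neg'): [7]
Step 3 ('dup'): [7, 7]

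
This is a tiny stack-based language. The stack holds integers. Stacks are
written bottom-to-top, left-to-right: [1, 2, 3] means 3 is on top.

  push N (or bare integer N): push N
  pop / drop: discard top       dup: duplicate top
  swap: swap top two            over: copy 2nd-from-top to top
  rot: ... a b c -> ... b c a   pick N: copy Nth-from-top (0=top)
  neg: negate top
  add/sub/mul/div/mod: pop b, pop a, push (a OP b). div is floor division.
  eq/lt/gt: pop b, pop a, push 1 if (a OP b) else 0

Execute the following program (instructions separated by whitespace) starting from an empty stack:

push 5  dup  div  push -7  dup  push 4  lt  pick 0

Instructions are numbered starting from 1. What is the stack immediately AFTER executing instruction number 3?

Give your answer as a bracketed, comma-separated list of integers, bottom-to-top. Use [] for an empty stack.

Answer: [1]

Derivation:
Step 1 ('push 5'): [5]
Step 2 ('dup'): [5, 5]
Step 3 ('div'): [1]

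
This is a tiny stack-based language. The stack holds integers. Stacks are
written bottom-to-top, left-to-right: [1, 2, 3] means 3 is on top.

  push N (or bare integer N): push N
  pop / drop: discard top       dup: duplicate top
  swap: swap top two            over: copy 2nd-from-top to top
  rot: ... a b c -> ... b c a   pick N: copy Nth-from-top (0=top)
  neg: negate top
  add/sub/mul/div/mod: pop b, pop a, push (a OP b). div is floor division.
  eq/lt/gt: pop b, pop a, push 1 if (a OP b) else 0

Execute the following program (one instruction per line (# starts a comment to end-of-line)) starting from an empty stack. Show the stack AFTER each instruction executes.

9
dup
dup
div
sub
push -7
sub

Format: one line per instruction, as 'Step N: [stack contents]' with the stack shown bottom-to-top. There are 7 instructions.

Step 1: [9]
Step 2: [9, 9]
Step 3: [9, 9, 9]
Step 4: [9, 1]
Step 5: [8]
Step 6: [8, -7]
Step 7: [15]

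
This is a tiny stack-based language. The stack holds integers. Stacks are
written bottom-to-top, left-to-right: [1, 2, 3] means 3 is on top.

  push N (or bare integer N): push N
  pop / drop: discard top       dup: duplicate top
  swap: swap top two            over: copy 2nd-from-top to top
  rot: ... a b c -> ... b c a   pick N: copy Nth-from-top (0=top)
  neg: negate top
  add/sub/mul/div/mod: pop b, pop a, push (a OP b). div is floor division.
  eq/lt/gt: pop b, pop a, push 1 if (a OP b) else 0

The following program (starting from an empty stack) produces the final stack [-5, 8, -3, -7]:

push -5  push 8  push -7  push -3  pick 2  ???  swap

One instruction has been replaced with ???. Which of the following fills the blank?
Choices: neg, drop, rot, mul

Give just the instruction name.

Stack before ???: [-5, 8, -7, -3, 8]
Stack after ???:  [-5, 8, -7, -3]
Checking each choice:
  neg: produces [-5, 8, -7, -8, -3]
  drop: MATCH
  rot: produces [-5, 8, -3, -7, 8]
  mul: produces [-5, 8, -24, -7]


Answer: drop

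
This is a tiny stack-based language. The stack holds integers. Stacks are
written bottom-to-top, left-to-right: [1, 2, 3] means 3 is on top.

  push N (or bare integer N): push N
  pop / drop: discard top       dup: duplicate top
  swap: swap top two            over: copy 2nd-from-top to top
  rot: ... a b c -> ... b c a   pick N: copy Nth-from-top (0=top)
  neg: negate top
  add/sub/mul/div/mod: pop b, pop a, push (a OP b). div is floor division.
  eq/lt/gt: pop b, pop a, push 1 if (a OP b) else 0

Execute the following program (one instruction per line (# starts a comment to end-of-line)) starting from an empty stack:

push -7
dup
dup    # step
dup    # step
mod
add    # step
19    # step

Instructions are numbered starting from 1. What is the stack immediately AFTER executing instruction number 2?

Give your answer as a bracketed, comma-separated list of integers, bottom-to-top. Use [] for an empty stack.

Answer: [-7, -7]

Derivation:
Step 1 ('push -7'): [-7]
Step 2 ('dup'): [-7, -7]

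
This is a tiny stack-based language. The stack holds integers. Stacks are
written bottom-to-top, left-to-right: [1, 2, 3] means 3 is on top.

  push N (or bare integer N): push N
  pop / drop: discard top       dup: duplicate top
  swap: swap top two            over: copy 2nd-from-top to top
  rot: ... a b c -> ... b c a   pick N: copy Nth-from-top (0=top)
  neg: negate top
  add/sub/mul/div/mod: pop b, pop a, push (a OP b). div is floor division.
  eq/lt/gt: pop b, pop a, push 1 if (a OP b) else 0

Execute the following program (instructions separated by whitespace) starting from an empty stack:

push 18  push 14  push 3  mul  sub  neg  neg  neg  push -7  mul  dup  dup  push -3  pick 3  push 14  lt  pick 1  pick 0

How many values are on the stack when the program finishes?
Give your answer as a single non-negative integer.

After 'push 18': stack = [18] (depth 1)
After 'push 14': stack = [18, 14] (depth 2)
After 'push 3': stack = [18, 14, 3] (depth 3)
After 'mul': stack = [18, 42] (depth 2)
After 'sub': stack = [-24] (depth 1)
After 'neg': stack = [24] (depth 1)
After 'neg': stack = [-24] (depth 1)
After 'neg': stack = [24] (depth 1)
After 'push -7': stack = [24, -7] (depth 2)
After 'mul': stack = [-168] (depth 1)
After 'dup': stack = [-168, -168] (depth 2)
After 'dup': stack = [-168, -168, -168] (depth 3)
After 'push -3': stack = [-168, -168, -168, -3] (depth 4)
After 'pick 3': stack = [-168, -168, -168, -3, -168] (depth 5)
After 'push 14': stack = [-168, -168, -168, -3, -168, 14] (depth 6)
After 'lt': stack = [-168, -168, -168, -3, 1] (depth 5)
After 'pick 1': stack = [-168, -168, -168, -3, 1, -3] (depth 6)
After 'pick 0': stack = [-168, -168, -168, -3, 1, -3, -3] (depth 7)

Answer: 7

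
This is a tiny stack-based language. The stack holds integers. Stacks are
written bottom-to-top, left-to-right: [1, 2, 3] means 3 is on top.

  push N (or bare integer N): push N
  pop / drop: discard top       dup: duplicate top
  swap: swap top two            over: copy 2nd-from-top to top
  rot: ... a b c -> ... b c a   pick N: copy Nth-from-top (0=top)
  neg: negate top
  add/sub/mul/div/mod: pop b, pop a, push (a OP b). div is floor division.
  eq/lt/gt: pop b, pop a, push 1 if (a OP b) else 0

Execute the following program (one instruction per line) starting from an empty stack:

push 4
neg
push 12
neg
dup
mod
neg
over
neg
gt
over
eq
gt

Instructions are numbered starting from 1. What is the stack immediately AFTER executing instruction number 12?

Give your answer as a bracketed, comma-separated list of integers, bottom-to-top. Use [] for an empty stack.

Answer: [-4, 0]

Derivation:
Step 1 ('push 4'): [4]
Step 2 ('neg'): [-4]
Step 3 ('push 12'): [-4, 12]
Step 4 ('neg'): [-4, -12]
Step 5 ('dup'): [-4, -12, -12]
Step 6 ('mod'): [-4, 0]
Step 7 ('neg'): [-4, 0]
Step 8 ('over'): [-4, 0, -4]
Step 9 ('neg'): [-4, 0, 4]
Step 10 ('gt'): [-4, 0]
Step 11 ('over'): [-4, 0, -4]
Step 12 ('eq'): [-4, 0]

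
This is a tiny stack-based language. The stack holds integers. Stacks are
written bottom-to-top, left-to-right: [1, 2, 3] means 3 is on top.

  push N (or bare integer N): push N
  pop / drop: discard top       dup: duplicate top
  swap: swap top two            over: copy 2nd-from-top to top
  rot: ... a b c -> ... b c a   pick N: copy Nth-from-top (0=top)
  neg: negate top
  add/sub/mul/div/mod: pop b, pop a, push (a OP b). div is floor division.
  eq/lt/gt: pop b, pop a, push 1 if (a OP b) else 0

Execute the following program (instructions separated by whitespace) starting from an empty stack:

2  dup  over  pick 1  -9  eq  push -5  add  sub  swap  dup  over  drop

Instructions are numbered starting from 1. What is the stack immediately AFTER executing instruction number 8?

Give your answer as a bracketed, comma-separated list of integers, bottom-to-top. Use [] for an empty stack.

Step 1 ('2'): [2]
Step 2 ('dup'): [2, 2]
Step 3 ('over'): [2, 2, 2]
Step 4 ('pick 1'): [2, 2, 2, 2]
Step 5 ('-9'): [2, 2, 2, 2, -9]
Step 6 ('eq'): [2, 2, 2, 0]
Step 7 ('push -5'): [2, 2, 2, 0, -5]
Step 8 ('add'): [2, 2, 2, -5]

Answer: [2, 2, 2, -5]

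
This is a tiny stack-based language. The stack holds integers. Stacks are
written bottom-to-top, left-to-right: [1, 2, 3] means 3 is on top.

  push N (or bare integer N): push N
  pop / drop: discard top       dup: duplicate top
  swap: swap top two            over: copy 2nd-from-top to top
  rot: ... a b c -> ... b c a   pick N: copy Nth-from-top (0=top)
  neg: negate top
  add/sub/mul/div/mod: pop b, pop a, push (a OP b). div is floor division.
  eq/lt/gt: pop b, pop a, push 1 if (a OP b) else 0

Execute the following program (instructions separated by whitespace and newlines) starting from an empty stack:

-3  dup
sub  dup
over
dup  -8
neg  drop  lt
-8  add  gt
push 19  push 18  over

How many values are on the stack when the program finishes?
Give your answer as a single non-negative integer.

Answer: 5

Derivation:
After 'push -3': stack = [-3] (depth 1)
After 'dup': stack = [-3, -3] (depth 2)
After 'sub': stack = [0] (depth 1)
After 'dup': stack = [0, 0] (depth 2)
After 'over': stack = [0, 0, 0] (depth 3)
After 'dup': stack = [0, 0, 0, 0] (depth 4)
After 'push -8': stack = [0, 0, 0, 0, -8] (depth 5)
After 'neg': stack = [0, 0, 0, 0, 8] (depth 5)
After 'drop': stack = [0, 0, 0, 0] (depth 4)
After 'lt': stack = [0, 0, 0] (depth 3)
After 'push -8': stack = [0, 0, 0, -8] (depth 4)
After 'add': stack = [0, 0, -8] (depth 3)
After 'gt': stack = [0, 1] (depth 2)
After 'push 19': stack = [0, 1, 19] (depth 3)
After 'push 18': stack = [0, 1, 19, 18] (depth 4)
After 'over': stack = [0, 1, 19, 18, 19] (depth 5)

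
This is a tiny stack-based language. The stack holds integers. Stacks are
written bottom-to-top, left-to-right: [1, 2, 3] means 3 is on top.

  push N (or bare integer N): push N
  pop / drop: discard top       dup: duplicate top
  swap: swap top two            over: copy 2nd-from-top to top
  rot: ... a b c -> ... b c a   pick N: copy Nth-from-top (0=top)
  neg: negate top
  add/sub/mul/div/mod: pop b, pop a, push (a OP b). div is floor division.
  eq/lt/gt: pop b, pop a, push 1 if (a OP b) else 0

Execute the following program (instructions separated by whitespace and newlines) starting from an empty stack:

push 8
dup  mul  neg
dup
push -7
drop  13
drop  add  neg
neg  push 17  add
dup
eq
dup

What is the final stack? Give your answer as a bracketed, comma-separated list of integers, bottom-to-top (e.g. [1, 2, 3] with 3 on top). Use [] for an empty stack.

Answer: [1, 1]

Derivation:
After 'push 8': [8]
After 'dup': [8, 8]
After 'mul': [64]
After 'neg': [-64]
After 'dup': [-64, -64]
After 'push -7': [-64, -64, -7]
After 'drop': [-64, -64]
After 'push 13': [-64, -64, 13]
After 'drop': [-64, -64]
After 'add': [-128]
After 'neg': [128]
After 'neg': [-128]
After 'push 17': [-128, 17]
After 'add': [-111]
After 'dup': [-111, -111]
After 'eq': [1]
After 'dup': [1, 1]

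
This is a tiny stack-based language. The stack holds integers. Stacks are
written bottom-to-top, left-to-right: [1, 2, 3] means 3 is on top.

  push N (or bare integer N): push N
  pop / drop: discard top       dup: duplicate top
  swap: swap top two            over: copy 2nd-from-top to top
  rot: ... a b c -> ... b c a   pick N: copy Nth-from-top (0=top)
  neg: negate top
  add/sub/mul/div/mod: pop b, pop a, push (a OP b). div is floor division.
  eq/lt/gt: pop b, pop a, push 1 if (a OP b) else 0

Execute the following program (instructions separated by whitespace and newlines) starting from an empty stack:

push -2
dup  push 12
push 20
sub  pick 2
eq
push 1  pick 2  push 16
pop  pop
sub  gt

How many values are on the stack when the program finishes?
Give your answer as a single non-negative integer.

After 'push -2': stack = [-2] (depth 1)
After 'dup': stack = [-2, -2] (depth 2)
After 'push 12': stack = [-2, -2, 12] (depth 3)
After 'push 20': stack = [-2, -2, 12, 20] (depth 4)
After 'sub': stack = [-2, -2, -8] (depth 3)
After 'pick 2': stack = [-2, -2, -8, -2] (depth 4)
After 'eq': stack = [-2, -2, 0] (depth 3)
After 'push 1': stack = [-2, -2, 0, 1] (depth 4)
After 'pick 2': stack = [-2, -2, 0, 1, -2] (depth 5)
After 'push 16': stack = [-2, -2, 0, 1, -2, 16] (depth 6)
After 'pop': stack = [-2, -2, 0, 1, -2] (depth 5)
After 'pop': stack = [-2, -2, 0, 1] (depth 4)
After 'sub': stack = [-2, -2, -1] (depth 3)
After 'gt': stack = [-2, 0] (depth 2)

Answer: 2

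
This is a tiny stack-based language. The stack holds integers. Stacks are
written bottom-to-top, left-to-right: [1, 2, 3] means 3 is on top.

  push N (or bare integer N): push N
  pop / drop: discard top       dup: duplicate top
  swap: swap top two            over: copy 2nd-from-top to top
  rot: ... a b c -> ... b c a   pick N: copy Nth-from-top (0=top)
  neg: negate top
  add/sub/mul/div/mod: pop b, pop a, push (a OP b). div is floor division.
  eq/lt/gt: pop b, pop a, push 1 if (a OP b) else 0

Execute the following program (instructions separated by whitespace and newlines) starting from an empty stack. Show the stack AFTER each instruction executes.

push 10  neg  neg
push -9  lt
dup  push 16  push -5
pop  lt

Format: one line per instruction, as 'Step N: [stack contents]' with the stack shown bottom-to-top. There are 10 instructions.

Step 1: [10]
Step 2: [-10]
Step 3: [10]
Step 4: [10, -9]
Step 5: [0]
Step 6: [0, 0]
Step 7: [0, 0, 16]
Step 8: [0, 0, 16, -5]
Step 9: [0, 0, 16]
Step 10: [0, 1]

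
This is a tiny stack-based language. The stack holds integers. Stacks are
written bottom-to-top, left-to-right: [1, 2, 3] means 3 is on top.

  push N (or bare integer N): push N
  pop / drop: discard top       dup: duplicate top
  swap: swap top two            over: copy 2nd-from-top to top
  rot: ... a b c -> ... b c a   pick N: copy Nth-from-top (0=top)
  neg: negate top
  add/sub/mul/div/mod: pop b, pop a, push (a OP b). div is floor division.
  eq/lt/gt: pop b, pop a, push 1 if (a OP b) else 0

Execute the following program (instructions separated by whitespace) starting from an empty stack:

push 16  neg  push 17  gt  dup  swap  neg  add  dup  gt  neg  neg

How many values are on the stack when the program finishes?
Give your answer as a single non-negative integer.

After 'push 16': stack = [16] (depth 1)
After 'neg': stack = [-16] (depth 1)
After 'push 17': stack = [-16, 17] (depth 2)
After 'gt': stack = [0] (depth 1)
After 'dup': stack = [0, 0] (depth 2)
After 'swap': stack = [0, 0] (depth 2)
After 'neg': stack = [0, 0] (depth 2)
After 'add': stack = [0] (depth 1)
After 'dup': stack = [0, 0] (depth 2)
After 'gt': stack = [0] (depth 1)
After 'neg': stack = [0] (depth 1)
After 'neg': stack = [0] (depth 1)

Answer: 1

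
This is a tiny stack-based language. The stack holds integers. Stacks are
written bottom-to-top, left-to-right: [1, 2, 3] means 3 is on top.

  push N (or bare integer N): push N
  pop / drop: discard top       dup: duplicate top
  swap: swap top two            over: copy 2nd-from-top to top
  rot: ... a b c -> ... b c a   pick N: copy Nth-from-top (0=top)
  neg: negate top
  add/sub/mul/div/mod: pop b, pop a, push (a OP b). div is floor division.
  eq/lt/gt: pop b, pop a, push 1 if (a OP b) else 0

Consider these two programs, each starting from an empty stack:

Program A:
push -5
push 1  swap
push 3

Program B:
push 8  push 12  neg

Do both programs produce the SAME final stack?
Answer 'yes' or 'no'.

Program A trace:
  After 'push -5': [-5]
  After 'push 1': [-5, 1]
  After 'swap': [1, -5]
  After 'push 3': [1, -5, 3]
Program A final stack: [1, -5, 3]

Program B trace:
  After 'push 8': [8]
  After 'push 12': [8, 12]
  After 'neg': [8, -12]
Program B final stack: [8, -12]
Same: no

Answer: no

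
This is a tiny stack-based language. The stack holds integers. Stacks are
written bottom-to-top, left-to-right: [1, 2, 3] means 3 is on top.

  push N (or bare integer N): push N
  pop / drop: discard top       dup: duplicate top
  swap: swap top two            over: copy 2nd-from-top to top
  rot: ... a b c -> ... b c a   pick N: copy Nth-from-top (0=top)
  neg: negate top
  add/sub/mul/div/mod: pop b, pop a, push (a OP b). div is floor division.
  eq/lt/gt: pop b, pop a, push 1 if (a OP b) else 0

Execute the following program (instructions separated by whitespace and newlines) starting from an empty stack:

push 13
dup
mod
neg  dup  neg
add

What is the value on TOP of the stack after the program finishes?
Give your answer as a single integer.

Answer: 0

Derivation:
After 'push 13': [13]
After 'dup': [13, 13]
After 'mod': [0]
After 'neg': [0]
After 'dup': [0, 0]
After 'neg': [0, 0]
After 'add': [0]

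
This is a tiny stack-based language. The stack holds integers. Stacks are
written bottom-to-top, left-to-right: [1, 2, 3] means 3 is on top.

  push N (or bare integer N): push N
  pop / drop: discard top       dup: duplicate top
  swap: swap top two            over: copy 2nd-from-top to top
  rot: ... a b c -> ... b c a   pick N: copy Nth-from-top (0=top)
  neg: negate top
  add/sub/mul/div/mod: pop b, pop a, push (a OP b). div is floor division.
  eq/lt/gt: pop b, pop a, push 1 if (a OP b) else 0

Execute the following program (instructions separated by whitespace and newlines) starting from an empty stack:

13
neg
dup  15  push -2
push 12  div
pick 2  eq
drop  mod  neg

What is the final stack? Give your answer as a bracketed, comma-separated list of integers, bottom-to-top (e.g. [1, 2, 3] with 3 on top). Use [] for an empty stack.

Answer: [-13, -2]

Derivation:
After 'push 13': [13]
After 'neg': [-13]
After 'dup': [-13, -13]
After 'push 15': [-13, -13, 15]
After 'push -2': [-13, -13, 15, -2]
After 'push 12': [-13, -13, 15, -2, 12]
After 'div': [-13, -13, 15, -1]
After 'pick 2': [-13, -13, 15, -1, -13]
After 'eq': [-13, -13, 15, 0]
After 'drop': [-13, -13, 15]
After 'mod': [-13, 2]
After 'neg': [-13, -2]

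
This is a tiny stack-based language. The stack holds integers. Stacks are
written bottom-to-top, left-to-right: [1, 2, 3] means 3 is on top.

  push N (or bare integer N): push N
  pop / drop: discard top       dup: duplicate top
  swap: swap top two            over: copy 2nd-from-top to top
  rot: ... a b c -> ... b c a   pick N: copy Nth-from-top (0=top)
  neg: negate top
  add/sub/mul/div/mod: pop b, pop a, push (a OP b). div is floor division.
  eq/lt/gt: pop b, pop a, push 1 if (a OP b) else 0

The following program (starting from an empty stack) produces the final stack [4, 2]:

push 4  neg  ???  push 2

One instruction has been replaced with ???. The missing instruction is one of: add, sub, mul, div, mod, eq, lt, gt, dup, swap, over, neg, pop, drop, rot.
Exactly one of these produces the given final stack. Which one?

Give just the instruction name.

Answer: neg

Derivation:
Stack before ???: [-4]
Stack after ???:  [4]
The instruction that transforms [-4] -> [4] is: neg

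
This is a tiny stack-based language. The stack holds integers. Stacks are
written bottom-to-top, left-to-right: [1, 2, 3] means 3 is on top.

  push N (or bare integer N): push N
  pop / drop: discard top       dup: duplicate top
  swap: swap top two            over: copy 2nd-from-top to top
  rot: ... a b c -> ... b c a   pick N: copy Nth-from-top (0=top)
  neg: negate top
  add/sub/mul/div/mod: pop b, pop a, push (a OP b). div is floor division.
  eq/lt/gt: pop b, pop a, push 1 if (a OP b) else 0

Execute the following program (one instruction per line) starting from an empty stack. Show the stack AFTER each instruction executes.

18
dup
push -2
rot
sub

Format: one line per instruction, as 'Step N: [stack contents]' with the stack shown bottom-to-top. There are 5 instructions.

Step 1: [18]
Step 2: [18, 18]
Step 3: [18, 18, -2]
Step 4: [18, -2, 18]
Step 5: [18, -20]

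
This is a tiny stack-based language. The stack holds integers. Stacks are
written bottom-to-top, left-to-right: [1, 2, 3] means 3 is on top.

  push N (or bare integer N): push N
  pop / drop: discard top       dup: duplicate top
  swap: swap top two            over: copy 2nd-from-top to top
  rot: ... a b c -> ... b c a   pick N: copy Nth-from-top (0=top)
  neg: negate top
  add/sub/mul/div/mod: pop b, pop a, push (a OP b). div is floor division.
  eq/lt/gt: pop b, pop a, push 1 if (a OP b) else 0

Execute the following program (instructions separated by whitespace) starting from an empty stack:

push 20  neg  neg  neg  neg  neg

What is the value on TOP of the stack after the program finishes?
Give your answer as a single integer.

Answer: -20

Derivation:
After 'push 20': [20]
After 'neg': [-20]
After 'neg': [20]
After 'neg': [-20]
After 'neg': [20]
After 'neg': [-20]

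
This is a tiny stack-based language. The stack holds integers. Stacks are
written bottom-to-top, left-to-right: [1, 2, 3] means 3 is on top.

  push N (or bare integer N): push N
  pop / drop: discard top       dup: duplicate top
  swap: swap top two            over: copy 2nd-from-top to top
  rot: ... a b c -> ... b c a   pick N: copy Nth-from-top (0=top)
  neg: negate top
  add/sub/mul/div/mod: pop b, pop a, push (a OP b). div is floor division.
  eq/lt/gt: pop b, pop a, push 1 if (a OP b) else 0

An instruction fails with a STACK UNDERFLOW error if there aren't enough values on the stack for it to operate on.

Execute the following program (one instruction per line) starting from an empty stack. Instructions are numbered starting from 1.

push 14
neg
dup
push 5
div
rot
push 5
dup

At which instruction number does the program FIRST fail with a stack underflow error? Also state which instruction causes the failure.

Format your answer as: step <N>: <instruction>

Answer: step 6: rot

Derivation:
Step 1 ('push 14'): stack = [14], depth = 1
Step 2 ('neg'): stack = [-14], depth = 1
Step 3 ('dup'): stack = [-14, -14], depth = 2
Step 4 ('push 5'): stack = [-14, -14, 5], depth = 3
Step 5 ('div'): stack = [-14, -3], depth = 2
Step 6 ('rot'): needs 3 value(s) but depth is 2 — STACK UNDERFLOW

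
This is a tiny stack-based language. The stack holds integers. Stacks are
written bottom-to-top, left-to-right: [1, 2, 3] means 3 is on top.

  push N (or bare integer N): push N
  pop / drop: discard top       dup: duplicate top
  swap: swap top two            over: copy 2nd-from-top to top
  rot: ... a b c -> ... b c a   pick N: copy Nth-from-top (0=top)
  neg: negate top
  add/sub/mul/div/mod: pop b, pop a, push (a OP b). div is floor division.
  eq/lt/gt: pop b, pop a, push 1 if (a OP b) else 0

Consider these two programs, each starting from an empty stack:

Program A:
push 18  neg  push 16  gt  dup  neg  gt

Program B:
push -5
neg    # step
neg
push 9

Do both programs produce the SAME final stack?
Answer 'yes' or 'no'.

Answer: no

Derivation:
Program A trace:
  After 'push 18': [18]
  After 'neg': [-18]
  After 'push 16': [-18, 16]
  After 'gt': [0]
  After 'dup': [0, 0]
  After 'neg': [0, 0]
  After 'gt': [0]
Program A final stack: [0]

Program B trace:
  After 'push -5': [-5]
  After 'neg': [5]
  After 'neg': [-5]
  After 'push 9': [-5, 9]
Program B final stack: [-5, 9]
Same: no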